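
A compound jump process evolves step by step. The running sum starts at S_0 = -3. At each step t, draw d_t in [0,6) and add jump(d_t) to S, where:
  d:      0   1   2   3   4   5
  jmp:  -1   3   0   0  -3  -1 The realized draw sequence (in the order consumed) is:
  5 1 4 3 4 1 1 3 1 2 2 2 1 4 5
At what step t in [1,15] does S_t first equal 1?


t=0: S=-3, d=5, jump=-1, S_1=-4
t=1: S=-4, d=1, jump=3, S_2=-1
t=2: S=-1, d=4, jump=-3, S_3=-4
t=3: S=-4, d=3, jump=0, S_4=-4
t=4: S=-4, d=4, jump=-3, S_5=-7
t=5: S=-7, d=1, jump=3, S_6=-4
t=6: S=-4, d=1, jump=3, S_7=-1
t=7: S=-1, d=3, jump=0, S_8=-1
t=8: S=-1, d=1, jump=3, S_9=2
t=9: S=2, d=2, jump=0, S_10=2
t=10: S=2, d=2, jump=0, S_11=2
t=11: S=2, d=2, jump=0, S_12=2
t=12: S=2, d=1, jump=3, S_13=5
t=13: S=5, d=4, jump=-3, S_14=2
t=14: S=2, d=5, jump=-1, S_15=1

15


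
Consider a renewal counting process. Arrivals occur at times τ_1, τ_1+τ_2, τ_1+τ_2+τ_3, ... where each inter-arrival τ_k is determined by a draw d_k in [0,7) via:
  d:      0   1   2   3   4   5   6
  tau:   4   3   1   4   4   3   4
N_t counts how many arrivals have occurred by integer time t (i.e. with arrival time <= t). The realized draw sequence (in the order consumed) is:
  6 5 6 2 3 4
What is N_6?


draw d_1=6: τ_1=4, arrival time A_1=4
draw d_2=5: τ_2=3, arrival time A_2=7
draw d_3=6: τ_3=4, arrival time A_3=11
draw d_4=2: τ_4=1, arrival time A_4=12
draw d_5=3: τ_5=4, arrival time A_5=16
draw d_6=4: τ_6=4, arrival time A_6=20
N_t over t=0..6: 0:0 1:0 2:0 3:0 4:1 5:1 6:1

1


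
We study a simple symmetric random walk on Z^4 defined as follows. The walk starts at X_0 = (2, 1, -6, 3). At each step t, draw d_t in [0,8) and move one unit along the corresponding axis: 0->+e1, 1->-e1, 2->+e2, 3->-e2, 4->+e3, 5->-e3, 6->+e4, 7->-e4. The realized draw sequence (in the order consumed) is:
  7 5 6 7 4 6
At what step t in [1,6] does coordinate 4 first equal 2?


1

t=0: X=(2, 1, -6, 3), d=7 → -e4, X_1=(2, 1, -6, 2)
t=1: X=(2, 1, -6, 2), d=5 → -e3, X_2=(2, 1, -7, 2)
t=2: X=(2, 1, -7, 2), d=6 → +e4, X_3=(2, 1, -7, 3)
t=3: X=(2, 1, -7, 3), d=7 → -e4, X_4=(2, 1, -7, 2)
t=4: X=(2, 1, -7, 2), d=4 → +e3, X_5=(2, 1, -6, 2)
t=5: X=(2, 1, -6, 2), d=6 → +e4, X_6=(2, 1, -6, 3)


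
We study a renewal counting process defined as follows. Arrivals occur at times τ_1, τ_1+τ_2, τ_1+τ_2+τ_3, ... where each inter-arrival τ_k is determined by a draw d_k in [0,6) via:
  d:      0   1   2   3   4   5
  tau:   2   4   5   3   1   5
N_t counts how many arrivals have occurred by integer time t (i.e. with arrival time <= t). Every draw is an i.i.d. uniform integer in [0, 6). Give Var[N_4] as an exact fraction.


Inter-arrival values over d=0..5: [2, 4, 5, 3, 1, 5]
Each d has probability 1/6, so the pmf of τ is: f(1) = 1/6, f(2) = 1/6, f(3) = 1/6, f(4) = 1/6, f(5) = 1/3
Let p_n(j) = P(N_n = j), with p_0 = [1]. Condition on τ_1: p_n(0) = P(τ > n), and for j >= 1, p_n(j) = Σ_{k<=n} f(k)·p_{n−k}(j−1)
p_1 = [5/6, 1/6]  (j = 0..1)
p_2 = [2/3, 11/36, 1/36]  (j = 0..2)
p_3 = [1/2, 5/12, 17/216, 1/216]  (j = 0..3)
p_4 = [1/3, 1/2, 4/27, 23/1296, 1/1296]  (j = 0..4)
E[N_4] = Σ j·p_4(j) = 1105/1296;  E[N_4²] = Σ j²·p_4(j) = 1639/1296
Var[N_4] = 1639/1296 − (1105/1296)² = 903119/1679616

903119/1679616


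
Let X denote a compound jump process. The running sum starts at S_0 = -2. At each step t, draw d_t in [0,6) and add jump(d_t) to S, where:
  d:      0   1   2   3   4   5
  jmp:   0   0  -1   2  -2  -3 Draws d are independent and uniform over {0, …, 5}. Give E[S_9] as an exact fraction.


-8

Outcome values over d=0..5: [0, 0, -1, 2, -2, -3]
Σy = -4, Σy² = 18, M = 6
μ = -4/6 = -2/3,  σ² = 18/6 − (-2/3)² = 23/9
E[S_9] = -2 + 9·(-2/3) = -8


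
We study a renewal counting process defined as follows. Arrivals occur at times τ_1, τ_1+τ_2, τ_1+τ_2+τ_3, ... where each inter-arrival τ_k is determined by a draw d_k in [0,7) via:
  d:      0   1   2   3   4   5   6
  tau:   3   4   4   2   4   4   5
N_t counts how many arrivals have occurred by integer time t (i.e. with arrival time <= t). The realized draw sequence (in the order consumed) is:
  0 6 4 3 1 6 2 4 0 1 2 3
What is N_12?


draw d_1=0: τ_1=3, arrival time A_1=3
draw d_2=6: τ_2=5, arrival time A_2=8
draw d_3=4: τ_3=4, arrival time A_3=12
draw d_4=3: τ_4=2, arrival time A_4=14
draw d_5=1: τ_5=4, arrival time A_5=18
draw d_6=6: τ_6=5, arrival time A_6=23
draw d_7=2: τ_7=4, arrival time A_7=27
draw d_8=4: τ_8=4, arrival time A_8=31
draw d_9=0: τ_9=3, arrival time A_9=34
draw d_10=1: τ_10=4, arrival time A_10=38
draw d_11=2: τ_11=4, arrival time A_11=42
draw d_12=3: τ_12=2, arrival time A_12=44
N_t over t=0..12: 0:0 1:0 2:0 3:1 4:1 5:1 6:1 7:1 8:2 9:2 10:2 11:2 12:3

3


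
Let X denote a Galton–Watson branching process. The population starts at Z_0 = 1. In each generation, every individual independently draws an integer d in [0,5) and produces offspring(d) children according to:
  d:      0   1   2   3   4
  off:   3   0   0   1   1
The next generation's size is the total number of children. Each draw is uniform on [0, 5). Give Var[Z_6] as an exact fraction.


Outcome values over d=0..4: [3, 0, 0, 1, 1]
Σy = 5, Σy² = 11, M = 5
μ = 5/5 = 1,  σ² = 11/5 − (1)² = 6/5
V_0 = 0, E_0 = 1
V_1 = 6/5·E_0 + (1)²·V_0 = 6/5;  E_1 = 1
V_2 = 6/5·E_1 + (1)²·V_1 = 12/5;  E_2 = 1
V_3 = 6/5·E_2 + (1)²·V_2 = 18/5;  E_3 = 1
V_4 = 6/5·E_3 + (1)²·V_3 = 24/5;  E_4 = 1
V_5 = 6/5·E_4 + (1)²·V_4 = 6;  E_5 = 1
V_6 = 6/5·E_5 + (1)²·V_5 = 36/5;  E_6 = 1

36/5


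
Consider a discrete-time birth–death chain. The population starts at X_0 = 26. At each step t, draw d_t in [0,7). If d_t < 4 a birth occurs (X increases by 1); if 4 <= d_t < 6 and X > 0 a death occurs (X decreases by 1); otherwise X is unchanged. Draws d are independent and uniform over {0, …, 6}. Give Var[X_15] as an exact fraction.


570/49

X can drop by at most 1 per step and X_0 = 26 > T = 15, so X_t >= 26 − t >= 11 > 0 for every t <= 15: the floor at 0 (the 'and X > 0' condition) never binds. Hence X_15 = X_0 + Σ_{t<15} Y_t with i.i.d. increments Y_t = y(d_t) ∈ {+1, −1, 0}.
Outcome values over d=0..6: [1, 1, 1, 1, -1, -1, 0]
Σy = 2, Σy² = 6, M = 7
μ = 2/7 = 2/7,  σ² = 6/7 − (2/7)² = 38/49
Independent increments: Var[X_15] = 15·σ² = 15·(38/49) = 570/49


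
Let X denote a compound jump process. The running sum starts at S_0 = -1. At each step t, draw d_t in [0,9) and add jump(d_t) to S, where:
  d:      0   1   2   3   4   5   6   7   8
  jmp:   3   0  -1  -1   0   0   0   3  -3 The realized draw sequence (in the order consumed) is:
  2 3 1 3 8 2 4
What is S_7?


t=0: S=-1, d=2, jump=-1, S_1=-2
t=1: S=-2, d=3, jump=-1, S_2=-3
t=2: S=-3, d=1, jump=0, S_3=-3
t=3: S=-3, d=3, jump=-1, S_4=-4
t=4: S=-4, d=8, jump=-3, S_5=-7
t=5: S=-7, d=2, jump=-1, S_6=-8
t=6: S=-8, d=4, jump=0, S_7=-8

-8


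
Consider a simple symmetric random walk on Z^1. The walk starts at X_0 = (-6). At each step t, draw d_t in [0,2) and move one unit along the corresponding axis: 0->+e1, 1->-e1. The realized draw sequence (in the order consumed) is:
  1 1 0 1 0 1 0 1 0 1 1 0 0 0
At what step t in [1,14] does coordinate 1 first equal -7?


t=0: X=(-6), d=1 → -e1, X_1=(-7)
t=1: X=(-7), d=1 → -e1, X_2=(-8)
t=2: X=(-8), d=0 → +e1, X_3=(-7)
t=3: X=(-7), d=1 → -e1, X_4=(-8)
t=4: X=(-8), d=0 → +e1, X_5=(-7)
t=5: X=(-7), d=1 → -e1, X_6=(-8)
t=6: X=(-8), d=0 → +e1, X_7=(-7)
t=7: X=(-7), d=1 → -e1, X_8=(-8)
t=8: X=(-8), d=0 → +e1, X_9=(-7)
t=9: X=(-7), d=1 → -e1, X_10=(-8)
t=10: X=(-8), d=1 → -e1, X_11=(-9)
t=11: X=(-9), d=0 → +e1, X_12=(-8)
t=12: X=(-8), d=0 → +e1, X_13=(-7)
t=13: X=(-7), d=0 → +e1, X_14=(-6)

1


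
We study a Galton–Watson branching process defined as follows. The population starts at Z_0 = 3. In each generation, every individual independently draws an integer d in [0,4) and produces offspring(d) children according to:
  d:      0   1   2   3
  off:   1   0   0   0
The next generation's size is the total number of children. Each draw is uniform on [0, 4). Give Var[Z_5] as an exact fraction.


3069/1048576

Outcome values over d=0..3: [1, 0, 0, 0]
Σy = 1, Σy² = 1, M = 4
μ = 1/4 = 1/4,  σ² = 1/4 − (1/4)² = 3/16
V_0 = 0, E_0 = 3
V_1 = 3/16·E_0 + (1/4)²·V_0 = 9/16;  E_1 = 3/4
V_2 = 3/16·E_1 + (1/4)²·V_1 = 45/256;  E_2 = 3/16
V_3 = 3/16·E_2 + (1/4)²·V_2 = 189/4096;  E_3 = 3/64
V_4 = 3/16·E_3 + (1/4)²·V_3 = 765/65536;  E_4 = 3/256
V_5 = 3/16·E_4 + (1/4)²·V_4 = 3069/1048576;  E_5 = 3/1024


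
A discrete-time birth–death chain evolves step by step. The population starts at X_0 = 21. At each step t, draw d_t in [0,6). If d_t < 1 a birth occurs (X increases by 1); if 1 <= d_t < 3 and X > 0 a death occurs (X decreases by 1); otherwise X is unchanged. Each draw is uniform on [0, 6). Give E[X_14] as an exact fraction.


56/3

X can drop by at most 1 per step and X_0 = 21 > T = 14, so X_t >= 21 − t >= 7 > 0 for every t <= 14: the floor at 0 (the 'and X > 0' condition) never binds. Hence X_14 = X_0 + Σ_{t<14} Y_t with i.i.d. increments Y_t = y(d_t) ∈ {+1, −1, 0}.
Outcome values over d=0..5: [1, -1, -1, 0, 0, 0]
Σy = -1, Σy² = 3, M = 6
μ = -1/6 = -1/6,  σ² = 3/6 − (-1/6)² = 17/36
E[X_14] = 21 + 14·(-1/6) = 56/3


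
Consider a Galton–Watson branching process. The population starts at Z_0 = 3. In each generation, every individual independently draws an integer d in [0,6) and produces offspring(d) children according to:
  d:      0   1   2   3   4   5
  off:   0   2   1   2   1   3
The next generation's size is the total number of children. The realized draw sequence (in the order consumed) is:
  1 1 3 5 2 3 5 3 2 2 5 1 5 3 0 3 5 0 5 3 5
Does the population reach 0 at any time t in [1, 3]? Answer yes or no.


gen 0: Z_0=3, draws=[1, 1, 3], offspring=[2, 2, 2], Z_1=6
gen 1: Z_1=6, draws=[5, 2, 3, 5, 3, 2], offspring=[3, 1, 2, 3, 2, 1], Z_2=12
gen 2: Z_2=12, draws=[2, 5, 1, 5, 3, 0, 3, 5, 0, 5, 3, 5], offspring=[1, 3, 2, 3, 2, 0, 2, 3, 0, 3, 2, 3], Z_3=24

no


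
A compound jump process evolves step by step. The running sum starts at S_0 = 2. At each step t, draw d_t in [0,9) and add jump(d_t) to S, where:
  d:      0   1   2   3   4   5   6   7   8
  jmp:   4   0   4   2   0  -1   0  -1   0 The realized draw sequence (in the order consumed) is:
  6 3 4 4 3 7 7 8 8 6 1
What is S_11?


t=0: S=2, d=6, jump=0, S_1=2
t=1: S=2, d=3, jump=2, S_2=4
t=2: S=4, d=4, jump=0, S_3=4
t=3: S=4, d=4, jump=0, S_4=4
t=4: S=4, d=3, jump=2, S_5=6
t=5: S=6, d=7, jump=-1, S_6=5
t=6: S=5, d=7, jump=-1, S_7=4
t=7: S=4, d=8, jump=0, S_8=4
t=8: S=4, d=8, jump=0, S_9=4
t=9: S=4, d=6, jump=0, S_10=4
t=10: S=4, d=1, jump=0, S_11=4

4


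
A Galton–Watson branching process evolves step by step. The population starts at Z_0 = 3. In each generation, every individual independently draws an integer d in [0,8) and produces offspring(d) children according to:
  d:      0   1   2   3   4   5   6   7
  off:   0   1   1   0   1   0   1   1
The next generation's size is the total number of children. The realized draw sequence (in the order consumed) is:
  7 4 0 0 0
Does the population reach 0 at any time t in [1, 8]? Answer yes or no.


yes

gen 0: Z_0=3, draws=[7, 4, 0], offspring=[1, 1, 0], Z_1=2
gen 1: Z_1=2, draws=[0, 0], offspring=[0, 0], Z_2=0
gen 2: Z_2=0, draws=[], offspring=[], Z_3=0
gen 3: Z_3=0, draws=[], offspring=[], Z_4=0
gen 4: Z_4=0, draws=[], offspring=[], Z_5=0
gen 5: Z_5=0, draws=[], offspring=[], Z_6=0
gen 6: Z_6=0, draws=[], offspring=[], Z_7=0
gen 7: Z_7=0, draws=[], offspring=[], Z_8=0


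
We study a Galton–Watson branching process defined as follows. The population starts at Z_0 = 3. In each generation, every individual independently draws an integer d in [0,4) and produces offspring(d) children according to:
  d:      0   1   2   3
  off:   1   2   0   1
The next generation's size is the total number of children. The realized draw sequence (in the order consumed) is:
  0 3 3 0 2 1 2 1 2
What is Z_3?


gen 0: Z_0=3, draws=[0, 3, 3], offspring=[1, 1, 1], Z_1=3
gen 1: Z_1=3, draws=[0, 2, 1], offspring=[1, 0, 2], Z_2=3
gen 2: Z_2=3, draws=[2, 1, 2], offspring=[0, 2, 0], Z_3=2

2


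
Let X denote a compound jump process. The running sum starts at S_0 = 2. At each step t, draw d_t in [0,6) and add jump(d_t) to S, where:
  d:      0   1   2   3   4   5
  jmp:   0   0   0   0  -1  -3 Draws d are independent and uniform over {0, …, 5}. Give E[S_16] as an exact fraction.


-26/3

Outcome values over d=0..5: [0, 0, 0, 0, -1, -3]
Σy = -4, Σy² = 10, M = 6
μ = -4/6 = -2/3,  σ² = 10/6 − (-2/3)² = 11/9
E[S_16] = 2 + 16·(-2/3) = -26/3


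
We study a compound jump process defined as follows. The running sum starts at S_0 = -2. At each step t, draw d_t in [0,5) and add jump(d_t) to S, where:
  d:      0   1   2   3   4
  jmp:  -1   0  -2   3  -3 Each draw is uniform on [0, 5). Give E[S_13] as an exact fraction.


Outcome values over d=0..4: [-1, 0, -2, 3, -3]
Σy = -3, Σy² = 23, M = 5
μ = -3/5 = -3/5,  σ² = 23/5 − (-3/5)² = 106/25
E[S_13] = -2 + 13·(-3/5) = -49/5

-49/5


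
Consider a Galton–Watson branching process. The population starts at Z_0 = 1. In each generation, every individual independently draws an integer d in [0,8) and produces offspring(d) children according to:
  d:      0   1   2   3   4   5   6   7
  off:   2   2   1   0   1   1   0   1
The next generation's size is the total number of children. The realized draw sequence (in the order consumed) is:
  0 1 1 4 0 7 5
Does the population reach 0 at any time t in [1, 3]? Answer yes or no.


gen 0: Z_0=1, draws=[0], offspring=[2], Z_1=2
gen 1: Z_1=2, draws=[1, 1], offspring=[2, 2], Z_2=4
gen 2: Z_2=4, draws=[4, 0, 7, 5], offspring=[1, 2, 1, 1], Z_3=5

no


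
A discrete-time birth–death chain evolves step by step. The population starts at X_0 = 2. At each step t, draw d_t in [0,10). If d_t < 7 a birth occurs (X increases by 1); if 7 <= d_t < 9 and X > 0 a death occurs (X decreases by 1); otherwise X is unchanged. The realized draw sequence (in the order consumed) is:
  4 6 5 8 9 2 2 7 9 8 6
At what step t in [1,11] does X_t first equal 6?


t=0: X=2, d=4 → birth, X_1=3
t=1: X=3, d=6 → birth, X_2=4
t=2: X=4, d=5 → birth, X_3=5
t=3: X=5, d=8 → death, X_4=4
t=4: X=4, d=9 → hold, X_5=4
t=5: X=4, d=2 → birth, X_6=5
t=6: X=5, d=2 → birth, X_7=6
t=7: X=6, d=7 → death, X_8=5
t=8: X=5, d=9 → hold, X_9=5
t=9: X=5, d=8 → death, X_10=4
t=10: X=4, d=6 → birth, X_11=5

7


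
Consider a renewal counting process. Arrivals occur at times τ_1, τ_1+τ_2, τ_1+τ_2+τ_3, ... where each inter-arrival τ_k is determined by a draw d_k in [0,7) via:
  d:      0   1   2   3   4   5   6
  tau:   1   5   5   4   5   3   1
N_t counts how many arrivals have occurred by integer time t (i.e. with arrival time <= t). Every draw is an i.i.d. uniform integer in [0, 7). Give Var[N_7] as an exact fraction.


Inter-arrival values over d=0..6: [1, 5, 5, 4, 5, 3, 1]
Each d has probability 1/7, so the pmf of τ is: f(1) = 2/7, f(3) = 1/7, f(4) = 1/7, f(5) = 3/7
Let p_n(j) = P(N_n = j), with p_0 = [1]. Condition on τ_1: p_n(0) = P(τ > n), and for j >= 1, p_n(j) = Σ_{k<=n} f(k)·p_{n−k}(j−1)
p_1 = [5/7, 2/7]  (j = 0..1)
p_2 = [5/7, 10/49, 4/49]  (j = 0..2)
p_3 = [4/7, 17/49, 20/343, 8/343]  (j = 0..3)
p_4 = [3/7, 20/49, 48/343, 40/2401, 16/2401]  (j = 0..4)
p_5 = [0, 37/49, 64/343, 124/2401, 80/16807, 32/16807]  (j = 0..5)
p_6 = [0, 24/49, 143/343, 176/2401, 304/16807, 160/117649, 64/117649]  (j = 0..6)
p_7 = [0, 22/49, 115/343, 438/2401, 64/2401, 720/117649, 320/823543, 128/823543]  (j = 0..7)
E[N_7] = Σ j·p_7(j) = 1488510/823543;  E[N_7²] = Σ j²·p_7(j) = 3321344/823543
Var[N_7] = 3321344/823543 − (1488510/823543)² = 519607581692/678223072849

519607581692/678223072849


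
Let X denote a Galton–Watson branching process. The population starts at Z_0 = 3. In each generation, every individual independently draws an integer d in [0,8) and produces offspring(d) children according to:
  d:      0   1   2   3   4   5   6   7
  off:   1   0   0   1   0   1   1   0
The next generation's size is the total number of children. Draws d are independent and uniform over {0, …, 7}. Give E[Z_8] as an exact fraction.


3/256

Outcome values over d=0..7: [1, 0, 0, 1, 0, 1, 1, 0]
Σy = 4, Σy² = 4, M = 8
μ = 4/8 = 1/2,  σ² = 4/8 − (1/2)² = 1/4
E[Z_0] = 3
E[Z_1] = 1/2·E[Z_0] = 3/2
E[Z_2] = 1/2·E[Z_1] = 3/4
E[Z_3] = 1/2·E[Z_2] = 3/8
E[Z_4] = 1/2·E[Z_3] = 3/16
E[Z_5] = 1/2·E[Z_4] = 3/32
E[Z_6] = 1/2·E[Z_5] = 3/64
E[Z_7] = 1/2·E[Z_6] = 3/128
E[Z_8] = 1/2·E[Z_7] = 3/256


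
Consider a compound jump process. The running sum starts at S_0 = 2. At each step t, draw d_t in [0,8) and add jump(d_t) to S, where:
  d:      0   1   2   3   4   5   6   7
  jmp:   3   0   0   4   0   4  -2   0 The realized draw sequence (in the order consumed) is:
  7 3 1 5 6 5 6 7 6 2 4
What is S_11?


8

t=0: S=2, d=7, jump=0, S_1=2
t=1: S=2, d=3, jump=4, S_2=6
t=2: S=6, d=1, jump=0, S_3=6
t=3: S=6, d=5, jump=4, S_4=10
t=4: S=10, d=6, jump=-2, S_5=8
t=5: S=8, d=5, jump=4, S_6=12
t=6: S=12, d=6, jump=-2, S_7=10
t=7: S=10, d=7, jump=0, S_8=10
t=8: S=10, d=6, jump=-2, S_9=8
t=9: S=8, d=2, jump=0, S_10=8
t=10: S=8, d=4, jump=0, S_11=8


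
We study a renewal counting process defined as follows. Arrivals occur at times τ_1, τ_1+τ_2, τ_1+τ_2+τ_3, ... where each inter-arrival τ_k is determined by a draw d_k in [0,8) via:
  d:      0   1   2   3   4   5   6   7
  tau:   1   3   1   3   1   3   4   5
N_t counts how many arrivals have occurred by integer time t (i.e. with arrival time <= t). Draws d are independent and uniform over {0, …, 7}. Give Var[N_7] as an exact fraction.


Inter-arrival values over d=0..7: [1, 3, 1, 3, 1, 3, 4, 5]
Each d has probability 1/8, so the pmf of τ is: f(1) = 3/8, f(3) = 3/8, f(4) = 1/8, f(5) = 1/8
Let p_n(j) = P(N_n = j), with p_0 = [1]. Condition on τ_1: p_n(0) = P(τ > n), and for j >= 1, p_n(j) = Σ_{k<=n} f(k)·p_{n−k}(j−1)
p_1 = [5/8, 3/8]  (j = 0..1)
p_2 = [5/8, 15/64, 9/64]  (j = 0..2)
p_3 = [1/4, 39/64, 45/512, 27/512]  (j = 0..3)
p_4 = [1/8, 29/64, 189/512, 135/4096, 81/4096]  (j = 0..4)
p_5 = [0, 31/64, 39/128, 783/4096, 405/32768, 243/32768]  (j = 0..5)
p_6 = [0, 1/4, 249/512, 675/4096, 2997/32768, 1215/262144, 729/262144]  (j = 0..6)
p_7 = [0, 5/32, 189/512, 1431/4096, 1323/16384, 10935/262144, 3645/2097152, 2187/2097152]  (j = 0..7)
E[N_7] = Σ j·p_7(j) = 5225939/2097152;  E[N_7²] = Σ j²·p_7(j) = 15153191/2097152
Var[N_7] = 15153191/2097152 − (5225939/2097152)² = 4468106380311/4398046511104

4468106380311/4398046511104


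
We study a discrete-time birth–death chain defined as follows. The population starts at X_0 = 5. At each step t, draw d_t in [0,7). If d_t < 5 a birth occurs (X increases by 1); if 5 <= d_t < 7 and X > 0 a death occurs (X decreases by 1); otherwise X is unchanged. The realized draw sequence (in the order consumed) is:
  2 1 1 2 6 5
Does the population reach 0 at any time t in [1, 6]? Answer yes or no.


t=0: X=5, d=2 → birth, X_1=6
t=1: X=6, d=1 → birth, X_2=7
t=2: X=7, d=1 → birth, X_3=8
t=3: X=8, d=2 → birth, X_4=9
t=4: X=9, d=6 → death, X_5=8
t=5: X=8, d=5 → death, X_6=7

no


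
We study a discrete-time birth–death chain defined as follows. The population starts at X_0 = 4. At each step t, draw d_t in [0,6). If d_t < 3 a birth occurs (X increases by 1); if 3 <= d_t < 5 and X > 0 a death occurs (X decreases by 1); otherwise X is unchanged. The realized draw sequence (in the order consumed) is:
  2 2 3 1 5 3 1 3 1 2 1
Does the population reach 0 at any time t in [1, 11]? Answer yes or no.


t=0: X=4, d=2 → birth, X_1=5
t=1: X=5, d=2 → birth, X_2=6
t=2: X=6, d=3 → death, X_3=5
t=3: X=5, d=1 → birth, X_4=6
t=4: X=6, d=5 → hold, X_5=6
t=5: X=6, d=3 → death, X_6=5
t=6: X=5, d=1 → birth, X_7=6
t=7: X=6, d=3 → death, X_8=5
t=8: X=5, d=1 → birth, X_9=6
t=9: X=6, d=2 → birth, X_10=7
t=10: X=7, d=1 → birth, X_11=8

no


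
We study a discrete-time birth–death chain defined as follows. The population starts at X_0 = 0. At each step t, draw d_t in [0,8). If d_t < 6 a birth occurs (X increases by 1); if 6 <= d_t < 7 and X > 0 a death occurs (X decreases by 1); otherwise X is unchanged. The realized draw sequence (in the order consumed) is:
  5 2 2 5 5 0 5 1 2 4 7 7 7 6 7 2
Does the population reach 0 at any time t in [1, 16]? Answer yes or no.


t=0: X=0, d=5 → birth, X_1=1
t=1: X=1, d=2 → birth, X_2=2
t=2: X=2, d=2 → birth, X_3=3
t=3: X=3, d=5 → birth, X_4=4
t=4: X=4, d=5 → birth, X_5=5
t=5: X=5, d=0 → birth, X_6=6
t=6: X=6, d=5 → birth, X_7=7
t=7: X=7, d=1 → birth, X_8=8
t=8: X=8, d=2 → birth, X_9=9
t=9: X=9, d=4 → birth, X_10=10
t=10: X=10, d=7 → hold, X_11=10
t=11: X=10, d=7 → hold, X_12=10
t=12: X=10, d=7 → hold, X_13=10
t=13: X=10, d=6 → death, X_14=9
t=14: X=9, d=7 → hold, X_15=9
t=15: X=9, d=2 → birth, X_16=10

no


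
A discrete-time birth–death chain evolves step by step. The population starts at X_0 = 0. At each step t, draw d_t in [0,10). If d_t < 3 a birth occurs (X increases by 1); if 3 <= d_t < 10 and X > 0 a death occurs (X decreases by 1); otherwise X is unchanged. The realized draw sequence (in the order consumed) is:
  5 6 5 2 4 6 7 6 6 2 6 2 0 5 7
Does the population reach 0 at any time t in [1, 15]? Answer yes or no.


t=0: X=0, d=5 → hold, X_1=0
t=1: X=0, d=6 → hold, X_2=0
t=2: X=0, d=5 → hold, X_3=0
t=3: X=0, d=2 → birth, X_4=1
t=4: X=1, d=4 → death, X_5=0
t=5: X=0, d=6 → hold, X_6=0
t=6: X=0, d=7 → hold, X_7=0
t=7: X=0, d=6 → hold, X_8=0
t=8: X=0, d=6 → hold, X_9=0
t=9: X=0, d=2 → birth, X_10=1
t=10: X=1, d=6 → death, X_11=0
t=11: X=0, d=2 → birth, X_12=1
t=12: X=1, d=0 → birth, X_13=2
t=13: X=2, d=5 → death, X_14=1
t=14: X=1, d=7 → death, X_15=0

yes


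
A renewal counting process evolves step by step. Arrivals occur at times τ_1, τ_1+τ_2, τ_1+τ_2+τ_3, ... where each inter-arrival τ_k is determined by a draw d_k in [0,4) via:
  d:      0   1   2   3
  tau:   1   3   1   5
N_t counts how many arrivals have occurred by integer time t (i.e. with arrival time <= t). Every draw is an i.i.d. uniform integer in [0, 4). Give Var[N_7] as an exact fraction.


Inter-arrival values over d=0..3: [1, 3, 1, 5]
Each d has probability 1/4, so the pmf of τ is: f(1) = 1/2, f(3) = 1/4, f(5) = 1/4
Let p_n(j) = P(N_n = j), with p_0 = [1]. Condition on τ_1: p_n(0) = P(τ > n), and for j >= 1, p_n(j) = Σ_{k<=n} f(k)·p_{n−k}(j−1)
p_1 = [1/2, 1/2]  (j = 0..1)
p_2 = [1/2, 1/4, 1/4]  (j = 0..2)
p_3 = [1/4, 1/2, 1/8, 1/8]  (j = 0..3)
p_4 = [1/4, 1/4, 3/8, 1/16, 1/16]  (j = 0..4)
p_5 = [0, 1/2, 3/16, 1/4, 1/32, 1/32]  (j = 0..5)
p_6 = [0, 3/16, 1/2, 1/8, 5/32, 1/64, 1/64]  (j = 0..6)
p_7 = [0, 3/16, 7/32, 13/32, 5/64, 3/32, 1/128, 1/128]  (j = 0..7)
E[N_7] = Σ j·p_7(j) = 349/128;  E[N_7²] = Σ j²·p_7(j) = 1149/128
Var[N_7] = 1149/128 − (349/128)² = 25271/16384

25271/16384


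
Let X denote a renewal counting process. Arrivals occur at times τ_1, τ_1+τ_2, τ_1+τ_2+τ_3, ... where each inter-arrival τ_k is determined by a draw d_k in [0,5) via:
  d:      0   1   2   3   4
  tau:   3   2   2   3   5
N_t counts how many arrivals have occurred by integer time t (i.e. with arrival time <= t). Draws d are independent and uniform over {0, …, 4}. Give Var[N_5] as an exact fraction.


156/625

Inter-arrival values over d=0..4: [3, 2, 2, 3, 5]
Each d has probability 1/5, so the pmf of τ is: f(2) = 2/5, f(3) = 2/5, f(5) = 1/5
Let p_n(j) = P(N_n = j), with p_0 = [1]. Condition on τ_1: p_n(0) = P(τ > n), and for j >= 1, p_n(j) = Σ_{k<=n} f(k)·p_{n−k}(j−1)
p_1 = [1]  (j = 0)
p_2 = [3/5, 2/5]  (j = 0..1)
p_3 = [1/5, 4/5]  (j = 0..1)
p_4 = [1/5, 16/25, 4/25]  (j = 0..2)
p_5 = [0, 13/25, 12/25]  (j = 0..2)
E[N_5] = Σ j·p_5(j) = 37/25;  E[N_5²] = Σ j²·p_5(j) = 61/25
Var[N_5] = 61/25 − (37/25)² = 156/625


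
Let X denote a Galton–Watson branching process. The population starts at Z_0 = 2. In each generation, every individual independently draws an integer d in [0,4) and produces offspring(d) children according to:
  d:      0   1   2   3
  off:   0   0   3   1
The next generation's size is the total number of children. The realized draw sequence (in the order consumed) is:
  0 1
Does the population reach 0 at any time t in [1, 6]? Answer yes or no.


gen 0: Z_0=2, draws=[0, 1], offspring=[0, 0], Z_1=0
gen 1: Z_1=0, draws=[], offspring=[], Z_2=0
gen 2: Z_2=0, draws=[], offspring=[], Z_3=0
gen 3: Z_3=0, draws=[], offspring=[], Z_4=0
gen 4: Z_4=0, draws=[], offspring=[], Z_5=0
gen 5: Z_5=0, draws=[], offspring=[], Z_6=0

yes


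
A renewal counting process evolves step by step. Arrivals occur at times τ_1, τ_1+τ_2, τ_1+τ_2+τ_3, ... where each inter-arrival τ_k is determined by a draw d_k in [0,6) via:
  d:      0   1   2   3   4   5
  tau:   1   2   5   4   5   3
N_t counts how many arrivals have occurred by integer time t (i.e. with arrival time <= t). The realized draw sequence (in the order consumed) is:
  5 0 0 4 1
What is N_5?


3

draw d_1=5: τ_1=3, arrival time A_1=3
draw d_2=0: τ_2=1, arrival time A_2=4
draw d_3=0: τ_3=1, arrival time A_3=5
draw d_4=4: τ_4=5, arrival time A_4=10
draw d_5=1: τ_5=2, arrival time A_5=12
N_t over t=0..5: 0:0 1:0 2:0 3:1 4:2 5:3


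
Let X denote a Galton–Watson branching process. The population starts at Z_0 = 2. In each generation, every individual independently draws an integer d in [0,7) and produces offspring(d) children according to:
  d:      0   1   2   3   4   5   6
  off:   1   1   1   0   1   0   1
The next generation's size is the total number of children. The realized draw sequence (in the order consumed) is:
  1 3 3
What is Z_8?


0

gen 0: Z_0=2, draws=[1, 3], offspring=[1, 0], Z_1=1
gen 1: Z_1=1, draws=[3], offspring=[0], Z_2=0
gen 2: Z_2=0, draws=[], offspring=[], Z_3=0
gen 3: Z_3=0, draws=[], offspring=[], Z_4=0
gen 4: Z_4=0, draws=[], offspring=[], Z_5=0
gen 5: Z_5=0, draws=[], offspring=[], Z_6=0
gen 6: Z_6=0, draws=[], offspring=[], Z_7=0
gen 7: Z_7=0, draws=[], offspring=[], Z_8=0


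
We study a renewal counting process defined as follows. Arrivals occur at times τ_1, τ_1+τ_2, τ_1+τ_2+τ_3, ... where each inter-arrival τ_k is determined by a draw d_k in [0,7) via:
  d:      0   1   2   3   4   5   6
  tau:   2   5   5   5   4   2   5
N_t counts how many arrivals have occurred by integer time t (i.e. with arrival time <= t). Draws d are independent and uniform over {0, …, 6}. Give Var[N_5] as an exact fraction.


Inter-arrival values over d=0..6: [2, 5, 5, 5, 4, 2, 5]
Each d has probability 1/7, so the pmf of τ is: f(2) = 2/7, f(4) = 1/7, f(5) = 4/7
Let p_n(j) = P(N_n = j), with p_0 = [1]. Condition on τ_1: p_n(0) = P(τ > n), and for j >= 1, p_n(j) = Σ_{k<=n} f(k)·p_{n−k}(j−1)
p_1 = [1]  (j = 0)
p_2 = [5/7, 2/7]  (j = 0..1)
p_3 = [5/7, 2/7]  (j = 0..1)
p_4 = [4/7, 17/49, 4/49]  (j = 0..2)
p_5 = [0, 45/49, 4/49]  (j = 0..2)
E[N_5] = Σ j·p_5(j) = 53/49;  E[N_5²] = Σ j²·p_5(j) = 61/49
Var[N_5] = 61/49 − (53/49)² = 180/2401

180/2401


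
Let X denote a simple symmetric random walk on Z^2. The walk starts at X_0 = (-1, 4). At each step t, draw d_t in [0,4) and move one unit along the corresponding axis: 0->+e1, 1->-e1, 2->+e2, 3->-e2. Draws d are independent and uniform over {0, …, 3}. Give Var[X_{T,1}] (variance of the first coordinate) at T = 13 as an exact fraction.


Outcome values over d=0..3: [1, -1, 0, 0]
Σy = 0, Σy² = 2, M = 4
μ = 0/4 = 0,  σ² = 2/4 − (0)² = 1/2
Independent increments: Var[X_13] = 13·σ² = 13·(1/2) = 13/2

13/2


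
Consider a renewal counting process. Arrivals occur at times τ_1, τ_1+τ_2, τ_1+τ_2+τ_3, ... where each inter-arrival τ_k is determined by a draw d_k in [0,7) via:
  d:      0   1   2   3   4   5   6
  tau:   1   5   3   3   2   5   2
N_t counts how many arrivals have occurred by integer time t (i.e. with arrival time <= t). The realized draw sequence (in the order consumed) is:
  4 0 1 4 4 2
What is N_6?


2

draw d_1=4: τ_1=2, arrival time A_1=2
draw d_2=0: τ_2=1, arrival time A_2=3
draw d_3=1: τ_3=5, arrival time A_3=8
draw d_4=4: τ_4=2, arrival time A_4=10
draw d_5=4: τ_5=2, arrival time A_5=12
draw d_6=2: τ_6=3, arrival time A_6=15
N_t over t=0..6: 0:0 1:0 2:1 3:2 4:2 5:2 6:2


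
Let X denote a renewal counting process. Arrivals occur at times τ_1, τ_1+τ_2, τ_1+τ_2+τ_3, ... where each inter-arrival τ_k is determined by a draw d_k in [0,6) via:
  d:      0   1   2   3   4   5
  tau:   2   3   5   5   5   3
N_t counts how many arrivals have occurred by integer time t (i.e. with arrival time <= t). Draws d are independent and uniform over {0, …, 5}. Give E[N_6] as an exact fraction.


Inter-arrival values over d=0..5: [2, 3, 5, 5, 5, 3]
Each d has probability 1/6, so the pmf of τ is: f(2) = 1/6, f(3) = 1/3, f(5) = 1/2
Renewal equation for m(n) = E[N_n]: condition on τ_1 = k (if k <= n, one arrival plus a fresh copy on the remaining n−k steps): m(n) = F(n) + Σ_{k<=n} f(k)·m(n−k), where F(n) = P(τ <= n) and m(0) = 0
m(1) = F(1) = 0
m(2) = F(2) = 1/6
m(3) = F(3) = 1/2
m(4) = F(4) + f(2)·m(2) = 1/2 + 1/6·1/6 = 19/36
m(5) = F(5) + f(2)·m(3) + f(3)·m(2) = 1 + 1/6·1/2 + 1/3·1/6 = 41/36
m(6) = F(6) + f(2)·m(4) + f(3)·m(3) = 1 + 1/6·19/36 + 1/3·1/2 = 271/216
E[N_6] = m(6) = 271/216

271/216


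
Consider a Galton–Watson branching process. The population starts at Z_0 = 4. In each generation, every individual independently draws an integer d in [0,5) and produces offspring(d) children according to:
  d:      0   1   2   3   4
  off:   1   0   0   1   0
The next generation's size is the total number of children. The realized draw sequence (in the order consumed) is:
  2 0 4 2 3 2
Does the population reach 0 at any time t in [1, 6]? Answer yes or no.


gen 0: Z_0=4, draws=[2, 0, 4, 2], offspring=[0, 1, 0, 0], Z_1=1
gen 1: Z_1=1, draws=[3], offspring=[1], Z_2=1
gen 2: Z_2=1, draws=[2], offspring=[0], Z_3=0
gen 3: Z_3=0, draws=[], offspring=[], Z_4=0
gen 4: Z_4=0, draws=[], offspring=[], Z_5=0
gen 5: Z_5=0, draws=[], offspring=[], Z_6=0

yes


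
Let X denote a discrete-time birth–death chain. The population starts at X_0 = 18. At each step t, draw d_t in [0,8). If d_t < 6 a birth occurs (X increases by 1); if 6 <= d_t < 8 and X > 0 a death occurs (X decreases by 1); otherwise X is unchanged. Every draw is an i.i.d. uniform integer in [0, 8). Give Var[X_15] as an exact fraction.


X can drop by at most 1 per step and X_0 = 18 > T = 15, so X_t >= 18 − t >= 3 > 0 for every t <= 15: the floor at 0 (the 'and X > 0' condition) never binds. Hence X_15 = X_0 + Σ_{t<15} Y_t with i.i.d. increments Y_t = y(d_t) ∈ {+1, −1, 0}.
Outcome values over d=0..7: [1, 1, 1, 1, 1, 1, -1, -1]
Σy = 4, Σy² = 8, M = 8
μ = 4/8 = 1/2,  σ² = 8/8 − (1/2)² = 3/4
Independent increments: Var[X_15] = 15·σ² = 15·(3/4) = 45/4

45/4


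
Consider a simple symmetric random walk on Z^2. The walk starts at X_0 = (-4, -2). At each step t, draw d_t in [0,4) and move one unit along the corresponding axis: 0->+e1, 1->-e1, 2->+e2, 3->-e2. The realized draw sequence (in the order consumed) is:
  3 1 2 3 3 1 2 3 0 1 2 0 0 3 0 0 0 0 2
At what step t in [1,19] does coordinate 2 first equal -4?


5

t=0: X=(-4, -2), d=3 → -e2, X_1=(-4, -3)
t=1: X=(-4, -3), d=1 → -e1, X_2=(-5, -3)
t=2: X=(-5, -3), d=2 → +e2, X_3=(-5, -2)
t=3: X=(-5, -2), d=3 → -e2, X_4=(-5, -3)
t=4: X=(-5, -3), d=3 → -e2, X_5=(-5, -4)
t=5: X=(-5, -4), d=1 → -e1, X_6=(-6, -4)
t=6: X=(-6, -4), d=2 → +e2, X_7=(-6, -3)
t=7: X=(-6, -3), d=3 → -e2, X_8=(-6, -4)
t=8: X=(-6, -4), d=0 → +e1, X_9=(-5, -4)
t=9: X=(-5, -4), d=1 → -e1, X_10=(-6, -4)
t=10: X=(-6, -4), d=2 → +e2, X_11=(-6, -3)
t=11: X=(-6, -3), d=0 → +e1, X_12=(-5, -3)
t=12: X=(-5, -3), d=0 → +e1, X_13=(-4, -3)
t=13: X=(-4, -3), d=3 → -e2, X_14=(-4, -4)
t=14: X=(-4, -4), d=0 → +e1, X_15=(-3, -4)
t=15: X=(-3, -4), d=0 → +e1, X_16=(-2, -4)
t=16: X=(-2, -4), d=0 → +e1, X_17=(-1, -4)
t=17: X=(-1, -4), d=0 → +e1, X_18=(0, -4)
t=18: X=(0, -4), d=2 → +e2, X_19=(0, -3)


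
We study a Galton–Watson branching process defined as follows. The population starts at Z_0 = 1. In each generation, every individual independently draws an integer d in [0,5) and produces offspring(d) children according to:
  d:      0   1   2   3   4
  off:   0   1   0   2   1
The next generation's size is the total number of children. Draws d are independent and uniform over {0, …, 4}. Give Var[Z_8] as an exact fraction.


74567614464/152587890625

Outcome values over d=0..4: [0, 1, 0, 2, 1]
Σy = 4, Σy² = 6, M = 5
μ = 4/5 = 4/5,  σ² = 6/5 − (4/5)² = 14/25
V_0 = 0, E_0 = 1
V_1 = 14/25·E_0 + (4/5)²·V_0 = 14/25;  E_1 = 4/5
V_2 = 14/25·E_1 + (4/5)²·V_1 = 504/625;  E_2 = 16/25
V_3 = 14/25·E_2 + (4/5)²·V_2 = 13664/15625;  E_3 = 64/125
V_4 = 14/25·E_3 + (4/5)²·V_3 = 330624/390625;  E_4 = 256/625
V_5 = 14/25·E_4 + (4/5)²·V_4 = 7529984/9765625;  E_5 = 1024/3125
V_6 = 14/25·E_5 + (4/5)²·V_5 = 165279744/244140625;  E_6 = 4096/15625
V_7 = 14/25·E_6 + (4/5)²·V_6 = 3540475904/6103515625;  E_7 = 16384/78125
V_8 = 14/25·E_7 + (4/5)²·V_7 = 74567614464/152587890625;  E_8 = 65536/390625


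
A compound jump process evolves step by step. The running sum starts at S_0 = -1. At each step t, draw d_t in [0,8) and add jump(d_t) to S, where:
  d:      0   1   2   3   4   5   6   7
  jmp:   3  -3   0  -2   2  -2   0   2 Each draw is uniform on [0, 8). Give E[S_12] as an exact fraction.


-1

Outcome values over d=0..7: [3, -3, 0, -2, 2, -2, 0, 2]
Σy = 0, Σy² = 34, M = 8
μ = 0/8 = 0,  σ² = 34/8 − (0)² = 17/4
E[S_12] = -1 + 12·(0) = -1


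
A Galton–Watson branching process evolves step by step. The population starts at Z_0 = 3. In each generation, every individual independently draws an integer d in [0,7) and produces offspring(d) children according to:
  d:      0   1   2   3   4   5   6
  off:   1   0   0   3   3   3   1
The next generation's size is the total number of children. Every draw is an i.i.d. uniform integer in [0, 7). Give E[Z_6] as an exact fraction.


5314683/117649

Outcome values over d=0..6: [1, 0, 0, 3, 3, 3, 1]
Σy = 11, Σy² = 29, M = 7
μ = 11/7 = 11/7,  σ² = 29/7 − (11/7)² = 82/49
E[Z_0] = 3
E[Z_1] = 11/7·E[Z_0] = 33/7
E[Z_2] = 11/7·E[Z_1] = 363/49
E[Z_3] = 11/7·E[Z_2] = 3993/343
E[Z_4] = 11/7·E[Z_3] = 43923/2401
E[Z_5] = 11/7·E[Z_4] = 483153/16807
E[Z_6] = 11/7·E[Z_5] = 5314683/117649


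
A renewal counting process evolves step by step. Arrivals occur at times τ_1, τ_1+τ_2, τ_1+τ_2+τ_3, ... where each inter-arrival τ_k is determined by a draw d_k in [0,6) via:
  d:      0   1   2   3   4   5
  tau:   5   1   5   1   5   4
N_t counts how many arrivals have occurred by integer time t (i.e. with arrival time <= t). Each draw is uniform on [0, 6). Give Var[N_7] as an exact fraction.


3964538/4782969

Inter-arrival values over d=0..5: [5, 1, 5, 1, 5, 4]
Each d has probability 1/6, so the pmf of τ is: f(1) = 1/3, f(4) = 1/6, f(5) = 1/2
Let p_n(j) = P(N_n = j), with p_0 = [1]. Condition on τ_1: p_n(0) = P(τ > n), and for j >= 1, p_n(j) = Σ_{k<=n} f(k)·p_{n−k}(j−1)
p_1 = [2/3, 1/3]  (j = 0..1)
p_2 = [2/3, 2/9, 1/9]  (j = 0..2)
p_3 = [2/3, 2/9, 2/27, 1/27]  (j = 0..3)
p_4 = [1/2, 7/18, 2/27, 2/81, 1/81]  (j = 0..4)
p_5 = [0, 7/9, 5/27, 2/81, 2/243, 1/243]  (j = 0..5)
p_6 = [0, 4/9, 25/54, 13/162, 2/243, 2/729, 1/729]  (j = 0..6)
p_7 = [0, 4/9, 8/27, 2/9, 8/243, 2/729, 2/2187, 1/2187]  (j = 0..7)
E[N_7] = Σ j·p_7(j) = 4063/2187;  E[N_7²] = Σ j²·p_7(j) = 9361/2187
Var[N_7] = 9361/2187 − (4063/2187)² = 3964538/4782969


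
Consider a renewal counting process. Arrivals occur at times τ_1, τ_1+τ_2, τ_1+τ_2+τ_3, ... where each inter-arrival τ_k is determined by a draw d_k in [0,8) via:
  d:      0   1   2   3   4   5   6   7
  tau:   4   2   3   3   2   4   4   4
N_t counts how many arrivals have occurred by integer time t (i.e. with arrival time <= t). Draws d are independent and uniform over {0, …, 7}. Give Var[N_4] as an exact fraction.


Inter-arrival values over d=0..7: [4, 2, 3, 3, 2, 4, 4, 4]
Each d has probability 1/8, so the pmf of τ is: f(2) = 1/4, f(3) = 1/4, f(4) = 1/2
Let p_n(j) = P(N_n = j), with p_0 = [1]. Condition on τ_1: p_n(0) = P(τ > n), and for j >= 1, p_n(j) = Σ_{k<=n} f(k)·p_{n−k}(j−1)
p_1 = [1]  (j = 0)
p_2 = [3/4, 1/4]  (j = 0..1)
p_3 = [1/2, 1/2]  (j = 0..1)
p_4 = [0, 15/16, 1/16]  (j = 0..2)
E[N_4] = Σ j·p_4(j) = 17/16;  E[N_4²] = Σ j²·p_4(j) = 19/16
Var[N_4] = 19/16 − (17/16)² = 15/256

15/256


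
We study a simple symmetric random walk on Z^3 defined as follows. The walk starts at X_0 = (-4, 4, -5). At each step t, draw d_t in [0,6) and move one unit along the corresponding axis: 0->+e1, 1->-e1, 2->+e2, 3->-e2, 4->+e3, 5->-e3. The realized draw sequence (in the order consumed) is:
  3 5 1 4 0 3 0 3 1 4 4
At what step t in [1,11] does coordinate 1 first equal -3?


t=0: X=(-4, 4, -5), d=3 → -e2, X_1=(-4, 3, -5)
t=1: X=(-4, 3, -5), d=5 → -e3, X_2=(-4, 3, -6)
t=2: X=(-4, 3, -6), d=1 → -e1, X_3=(-5, 3, -6)
t=3: X=(-5, 3, -6), d=4 → +e3, X_4=(-5, 3, -5)
t=4: X=(-5, 3, -5), d=0 → +e1, X_5=(-4, 3, -5)
t=5: X=(-4, 3, -5), d=3 → -e2, X_6=(-4, 2, -5)
t=6: X=(-4, 2, -5), d=0 → +e1, X_7=(-3, 2, -5)
t=7: X=(-3, 2, -5), d=3 → -e2, X_8=(-3, 1, -5)
t=8: X=(-3, 1, -5), d=1 → -e1, X_9=(-4, 1, -5)
t=9: X=(-4, 1, -5), d=4 → +e3, X_10=(-4, 1, -4)
t=10: X=(-4, 1, -4), d=4 → +e3, X_11=(-4, 1, -3)

7


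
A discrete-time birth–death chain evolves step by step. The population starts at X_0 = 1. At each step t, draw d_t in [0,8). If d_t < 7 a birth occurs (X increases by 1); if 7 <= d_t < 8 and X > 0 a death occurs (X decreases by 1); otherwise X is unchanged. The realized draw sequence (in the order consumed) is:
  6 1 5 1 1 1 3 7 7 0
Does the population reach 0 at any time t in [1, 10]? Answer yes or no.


t=0: X=1, d=6 → birth, X_1=2
t=1: X=2, d=1 → birth, X_2=3
t=2: X=3, d=5 → birth, X_3=4
t=3: X=4, d=1 → birth, X_4=5
t=4: X=5, d=1 → birth, X_5=6
t=5: X=6, d=1 → birth, X_6=7
t=6: X=7, d=3 → birth, X_7=8
t=7: X=8, d=7 → death, X_8=7
t=8: X=7, d=7 → death, X_9=6
t=9: X=6, d=0 → birth, X_10=7

no


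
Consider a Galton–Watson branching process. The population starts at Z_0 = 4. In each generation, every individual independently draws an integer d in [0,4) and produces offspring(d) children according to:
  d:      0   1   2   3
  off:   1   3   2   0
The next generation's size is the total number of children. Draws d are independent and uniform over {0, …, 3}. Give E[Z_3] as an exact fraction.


27/2

Outcome values over d=0..3: [1, 3, 2, 0]
Σy = 6, Σy² = 14, M = 4
μ = 6/4 = 3/2,  σ² = 14/4 − (3/2)² = 5/4
E[Z_0] = 4
E[Z_1] = 3/2·E[Z_0] = 6
E[Z_2] = 3/2·E[Z_1] = 9
E[Z_3] = 3/2·E[Z_2] = 27/2


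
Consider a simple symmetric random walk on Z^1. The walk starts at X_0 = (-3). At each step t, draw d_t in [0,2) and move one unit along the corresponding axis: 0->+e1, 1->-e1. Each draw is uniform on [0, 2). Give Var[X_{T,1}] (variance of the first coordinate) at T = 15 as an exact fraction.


15

Outcome values over d=0..1: [1, -1]
Σy = 0, Σy² = 2, M = 2
μ = 0/2 = 0,  σ² = 2/2 − (0)² = 1
Independent increments: Var[X_15] = 15·σ² = 15·(1) = 15


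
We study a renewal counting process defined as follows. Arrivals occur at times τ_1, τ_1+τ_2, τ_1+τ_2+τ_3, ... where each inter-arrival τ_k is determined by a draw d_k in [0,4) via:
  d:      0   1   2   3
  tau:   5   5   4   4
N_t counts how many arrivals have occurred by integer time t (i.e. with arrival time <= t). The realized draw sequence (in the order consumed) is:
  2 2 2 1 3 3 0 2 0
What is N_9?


draw d_1=2: τ_1=4, arrival time A_1=4
draw d_2=2: τ_2=4, arrival time A_2=8
draw d_3=2: τ_3=4, arrival time A_3=12
draw d_4=1: τ_4=5, arrival time A_4=17
draw d_5=3: τ_5=4, arrival time A_5=21
draw d_6=3: τ_6=4, arrival time A_6=25
draw d_7=0: τ_7=5, arrival time A_7=30
draw d_8=2: τ_8=4, arrival time A_8=34
draw d_9=0: τ_9=5, arrival time A_9=39
N_t over t=0..9: 0:0 1:0 2:0 3:0 4:1 5:1 6:1 7:1 8:2 9:2

2
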